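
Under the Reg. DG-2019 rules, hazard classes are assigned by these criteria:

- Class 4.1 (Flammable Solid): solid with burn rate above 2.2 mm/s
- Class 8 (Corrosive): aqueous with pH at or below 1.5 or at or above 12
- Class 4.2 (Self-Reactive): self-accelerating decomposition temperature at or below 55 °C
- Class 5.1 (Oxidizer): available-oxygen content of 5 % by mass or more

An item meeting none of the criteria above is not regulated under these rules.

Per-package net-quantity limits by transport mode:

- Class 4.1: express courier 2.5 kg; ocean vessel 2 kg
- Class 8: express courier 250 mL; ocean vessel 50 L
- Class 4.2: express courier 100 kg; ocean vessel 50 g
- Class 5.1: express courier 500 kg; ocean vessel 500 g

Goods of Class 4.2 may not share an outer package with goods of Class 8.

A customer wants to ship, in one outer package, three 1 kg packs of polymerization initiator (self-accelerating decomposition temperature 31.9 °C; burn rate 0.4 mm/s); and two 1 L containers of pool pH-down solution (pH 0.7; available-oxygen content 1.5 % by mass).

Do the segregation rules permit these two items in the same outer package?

With self-accelerating decomposition temperature 31.9 °C (≤ 55 °C), the polymerization initiator falls in Class 4.2.
With pH 0.7 (≤ 1.5), the pool pH-down solution falls in Class 8.
Class 4.2 and Class 8 may not share an outer package.

No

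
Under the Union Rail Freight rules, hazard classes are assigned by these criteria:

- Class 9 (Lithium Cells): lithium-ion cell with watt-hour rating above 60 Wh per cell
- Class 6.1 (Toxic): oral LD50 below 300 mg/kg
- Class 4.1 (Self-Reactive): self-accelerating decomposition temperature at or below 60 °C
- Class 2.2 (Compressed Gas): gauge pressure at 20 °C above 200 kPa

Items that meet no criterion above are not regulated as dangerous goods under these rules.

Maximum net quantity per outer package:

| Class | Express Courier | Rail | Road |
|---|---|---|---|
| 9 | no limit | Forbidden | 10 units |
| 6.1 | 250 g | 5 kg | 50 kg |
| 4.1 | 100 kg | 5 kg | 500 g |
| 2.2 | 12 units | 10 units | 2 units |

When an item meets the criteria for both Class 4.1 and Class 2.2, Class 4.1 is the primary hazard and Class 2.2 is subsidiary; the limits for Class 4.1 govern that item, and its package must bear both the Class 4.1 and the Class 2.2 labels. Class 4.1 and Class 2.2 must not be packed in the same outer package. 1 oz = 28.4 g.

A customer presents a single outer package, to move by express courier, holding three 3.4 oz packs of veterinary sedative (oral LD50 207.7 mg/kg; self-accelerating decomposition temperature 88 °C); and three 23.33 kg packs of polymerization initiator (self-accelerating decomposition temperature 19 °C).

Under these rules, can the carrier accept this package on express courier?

No

Oral LD50 207.7 mg/kg meets the Class 6.1 criterion (Toxic), so the veterinary sedative is Class 6.1.
Polymerization initiator: self-accelerating decomposition temperature 19 °C ≤ 60 °C → Class 4.1 (Self-Reactive).
Class 6.1 quantity: three 3.4 oz packs = 289.68 g.
289.68 g exceeds the express courier limit of 250 g for Class 6.1.
Class 4.1 quantity: three 23.33 kg packs = 69.99 kg.
That is within the Class 4.1 express courier limit of 100 kg.
The segregation rule (Class 4.1 with Class 2.2) does not apply to Class 6.1 with Class 4.1.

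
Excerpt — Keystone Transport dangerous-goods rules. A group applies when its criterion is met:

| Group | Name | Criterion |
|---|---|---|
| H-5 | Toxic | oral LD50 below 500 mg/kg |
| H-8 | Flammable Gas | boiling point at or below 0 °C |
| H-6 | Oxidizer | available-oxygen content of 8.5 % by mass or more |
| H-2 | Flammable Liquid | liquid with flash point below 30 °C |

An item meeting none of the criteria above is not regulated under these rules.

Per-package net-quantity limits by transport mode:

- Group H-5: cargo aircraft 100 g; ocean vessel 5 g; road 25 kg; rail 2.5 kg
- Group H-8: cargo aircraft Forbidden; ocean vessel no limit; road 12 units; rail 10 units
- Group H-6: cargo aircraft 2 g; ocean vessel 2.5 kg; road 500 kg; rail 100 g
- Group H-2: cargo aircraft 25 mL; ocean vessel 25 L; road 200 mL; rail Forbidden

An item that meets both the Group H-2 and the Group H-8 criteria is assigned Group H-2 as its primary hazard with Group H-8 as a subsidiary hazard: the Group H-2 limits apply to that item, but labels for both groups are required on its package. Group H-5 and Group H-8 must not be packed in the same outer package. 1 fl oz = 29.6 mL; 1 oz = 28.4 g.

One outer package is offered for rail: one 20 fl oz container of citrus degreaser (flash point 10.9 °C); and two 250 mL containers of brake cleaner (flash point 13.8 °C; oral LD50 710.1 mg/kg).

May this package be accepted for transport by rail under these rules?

The citrus degreaser has flash point 10.9 °C, which is < 30 °C, so it is Group H-2 (Flammable Liquid).
With flash point 13.8 °C (< 30 °C), the brake cleaner falls in Group H-2.
Group H-2 net quantity: (one 20 fl oz container = 592 mL) + (two 250 mL containers = 500 mL) = 1.092 L.
By rail, Group H-2 is Forbidden regardless of quantity.

No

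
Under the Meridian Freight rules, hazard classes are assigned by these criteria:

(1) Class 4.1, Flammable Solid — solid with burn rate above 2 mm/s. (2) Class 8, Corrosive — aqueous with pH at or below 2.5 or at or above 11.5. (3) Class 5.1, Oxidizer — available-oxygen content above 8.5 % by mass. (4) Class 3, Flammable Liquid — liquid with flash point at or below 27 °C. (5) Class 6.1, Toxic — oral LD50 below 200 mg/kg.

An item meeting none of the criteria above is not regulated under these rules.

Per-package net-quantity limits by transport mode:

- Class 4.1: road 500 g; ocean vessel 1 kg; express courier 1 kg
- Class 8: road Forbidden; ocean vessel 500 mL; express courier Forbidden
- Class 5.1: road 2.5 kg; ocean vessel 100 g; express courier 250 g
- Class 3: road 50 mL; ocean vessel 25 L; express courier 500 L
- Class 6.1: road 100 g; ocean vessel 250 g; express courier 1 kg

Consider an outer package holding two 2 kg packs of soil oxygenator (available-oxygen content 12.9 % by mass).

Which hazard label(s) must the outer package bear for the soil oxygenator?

Class 5.1

Available-oxygen content 12.9 % by mass meets the Class 5.1 criterion (Oxidizer), so the soil oxygenator is Class 5.1.
Only the Class 5.1 label is required.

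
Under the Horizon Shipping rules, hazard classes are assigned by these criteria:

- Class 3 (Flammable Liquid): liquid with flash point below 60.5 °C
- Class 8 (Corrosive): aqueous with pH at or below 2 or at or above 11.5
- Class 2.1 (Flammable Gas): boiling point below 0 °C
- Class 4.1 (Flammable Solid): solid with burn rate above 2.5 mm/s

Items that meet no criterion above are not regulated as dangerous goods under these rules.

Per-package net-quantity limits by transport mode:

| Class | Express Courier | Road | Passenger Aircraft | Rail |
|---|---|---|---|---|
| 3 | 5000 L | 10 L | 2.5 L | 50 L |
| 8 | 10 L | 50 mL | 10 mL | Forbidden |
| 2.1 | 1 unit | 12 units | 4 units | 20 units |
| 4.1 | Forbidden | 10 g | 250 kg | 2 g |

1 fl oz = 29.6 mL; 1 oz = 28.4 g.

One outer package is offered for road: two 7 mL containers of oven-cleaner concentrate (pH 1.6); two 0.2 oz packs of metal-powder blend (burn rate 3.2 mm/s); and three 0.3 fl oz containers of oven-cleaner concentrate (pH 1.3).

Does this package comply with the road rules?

Oven-cleaner concentrate: pH 1.6 ≤ 2 → Class 8 (Corrosive).
With burn rate 3.2 mm/s (> 2.5 mm/s), the metal-powder blend falls in Class 4.1.
Oven-cleaner concentrate: pH 1.3 ≤ 2 → Class 8 (Corrosive).
Total Class 8: (two 7 mL containers = 14 mL) + (three 0.3 fl oz containers = 26.64 mL) = 40.64 mL.
That is within the Class 8 road limit of 50 mL.
Class 4.1 quantity: two 0.2 oz packs = 11.36 g.
That exceeds the Class 4.1 road limit of 10 g.

No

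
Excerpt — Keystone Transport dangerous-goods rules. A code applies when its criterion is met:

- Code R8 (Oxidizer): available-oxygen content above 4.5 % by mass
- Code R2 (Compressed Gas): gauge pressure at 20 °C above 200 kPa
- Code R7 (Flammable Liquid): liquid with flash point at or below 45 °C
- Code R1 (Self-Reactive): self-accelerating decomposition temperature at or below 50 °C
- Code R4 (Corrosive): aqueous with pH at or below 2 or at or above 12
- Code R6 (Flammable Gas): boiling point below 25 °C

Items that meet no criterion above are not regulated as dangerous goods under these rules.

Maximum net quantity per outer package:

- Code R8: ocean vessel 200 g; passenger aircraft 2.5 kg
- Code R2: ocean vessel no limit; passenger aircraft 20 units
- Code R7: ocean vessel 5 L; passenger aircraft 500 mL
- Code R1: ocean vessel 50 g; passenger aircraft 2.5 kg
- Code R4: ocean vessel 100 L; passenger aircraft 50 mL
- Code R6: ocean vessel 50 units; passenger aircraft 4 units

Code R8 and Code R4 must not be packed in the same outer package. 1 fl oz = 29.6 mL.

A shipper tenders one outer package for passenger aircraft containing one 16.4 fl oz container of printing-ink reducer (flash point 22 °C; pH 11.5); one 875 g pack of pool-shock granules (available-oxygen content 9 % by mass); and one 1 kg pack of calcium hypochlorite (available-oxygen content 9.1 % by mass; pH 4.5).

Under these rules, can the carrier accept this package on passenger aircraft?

Printing-ink reducer: flash point 22 °C ≤ 45 °C → Code R7 (Flammable Liquid).
Available-oxygen content 9 % by mass meets the Code R8 criterion (Oxidizer), so the pool-shock granules are Code R8.
The calcium hypochlorite has available-oxygen content 9.1 % by mass, which is > 4.5 % by mass, so it is Code R8 (Oxidizer).
Total Code R8: 875 g + 1 kg = 1.875 kg.
1.875 kg is within the passenger aircraft limit of 2.5 kg for Code R8.
Code R7 quantity: one 16.4 fl oz container = 485.44 mL.
That is within the Code R7 passenger aircraft limit of 500 mL.
The segregation rule (Code R8 with Code R4) does not apply to Code R8 with Code R7.
Every hazard code is within its passenger aircraft limit and no segregation rule is violated.

Yes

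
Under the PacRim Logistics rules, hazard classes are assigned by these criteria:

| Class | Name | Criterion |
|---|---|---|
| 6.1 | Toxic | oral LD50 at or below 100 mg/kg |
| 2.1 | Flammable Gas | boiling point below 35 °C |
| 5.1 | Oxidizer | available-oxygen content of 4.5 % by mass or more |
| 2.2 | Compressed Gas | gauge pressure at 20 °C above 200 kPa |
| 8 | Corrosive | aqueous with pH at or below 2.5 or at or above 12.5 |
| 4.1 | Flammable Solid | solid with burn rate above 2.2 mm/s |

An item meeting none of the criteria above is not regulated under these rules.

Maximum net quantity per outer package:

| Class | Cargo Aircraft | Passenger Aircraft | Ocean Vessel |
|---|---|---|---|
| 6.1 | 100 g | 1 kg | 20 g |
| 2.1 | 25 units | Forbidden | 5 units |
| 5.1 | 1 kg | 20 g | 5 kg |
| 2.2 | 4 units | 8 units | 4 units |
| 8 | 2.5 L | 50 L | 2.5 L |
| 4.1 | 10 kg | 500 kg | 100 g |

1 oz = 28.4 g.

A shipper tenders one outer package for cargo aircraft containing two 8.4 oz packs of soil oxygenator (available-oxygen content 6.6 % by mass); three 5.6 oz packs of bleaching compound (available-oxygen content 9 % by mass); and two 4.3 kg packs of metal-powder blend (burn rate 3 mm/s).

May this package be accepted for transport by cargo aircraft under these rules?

Soil oxygenator: available-oxygen content 6.6 % by mass ≥ 4.5 % by mass → Class 5.1 (Oxidizer).
The bleaching compound has available-oxygen content 9 % by mass, which is ≥ 4.5 % by mass, so it is Class 5.1 (Oxidizer).
Metal-powder blend: burn rate 3 mm/s > 2.2 mm/s → Class 4.1 (Flammable Solid).
Total Class 5.1: (two 8.4 oz packs = 477.12 g) + (three 5.6 oz packs = 477.12 g) = 954.24 g.
954.24 g is within the cargo aircraft limit of 1 kg for Class 5.1.
Class 4.1 quantity: two 4.3 kg packs = 8.6 kg.
8.6 kg ≤ 10 kg (cargo aircraft limit, Class 4.1) — within limit.
Every hazard class is within its cargo aircraft limit and no segregation rule is violated.

Yes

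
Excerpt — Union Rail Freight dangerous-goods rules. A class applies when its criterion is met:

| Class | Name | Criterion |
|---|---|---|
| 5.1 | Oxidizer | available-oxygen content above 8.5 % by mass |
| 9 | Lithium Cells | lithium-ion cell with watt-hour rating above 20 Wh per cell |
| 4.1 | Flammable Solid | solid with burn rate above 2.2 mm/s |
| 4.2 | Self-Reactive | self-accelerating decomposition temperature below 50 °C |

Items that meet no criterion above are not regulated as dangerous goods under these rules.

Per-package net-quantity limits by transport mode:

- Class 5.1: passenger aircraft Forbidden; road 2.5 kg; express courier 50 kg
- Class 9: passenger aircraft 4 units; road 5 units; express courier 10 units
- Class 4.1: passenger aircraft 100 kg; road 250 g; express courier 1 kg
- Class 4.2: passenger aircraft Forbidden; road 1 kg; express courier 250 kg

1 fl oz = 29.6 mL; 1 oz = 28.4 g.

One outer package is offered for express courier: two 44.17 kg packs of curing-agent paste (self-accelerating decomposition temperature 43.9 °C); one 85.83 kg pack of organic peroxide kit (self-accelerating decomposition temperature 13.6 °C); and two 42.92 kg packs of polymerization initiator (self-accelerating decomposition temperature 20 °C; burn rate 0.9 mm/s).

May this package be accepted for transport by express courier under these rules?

Self-accelerating decomposition temperature 43.9 °C meets the Class 4.2 criterion (Self-Reactive), so the curing-agent paste is Class 4.2.
Organic peroxide kit: self-accelerating decomposition temperature 13.6 °C < 50 °C → Class 4.2 (Self-Reactive).
Polymerization initiator: self-accelerating decomposition temperature 20 °C < 50 °C → Class 4.2 (Self-Reactive).
Total Class 4.2: (two 44.17 kg packs = 88.34 kg) + 85.83 kg + (two 42.92 kg packs = 85.84 kg) = 260.01 kg.
260.01 kg > 250 kg (express courier limit, Class 4.2) — over the limit.

No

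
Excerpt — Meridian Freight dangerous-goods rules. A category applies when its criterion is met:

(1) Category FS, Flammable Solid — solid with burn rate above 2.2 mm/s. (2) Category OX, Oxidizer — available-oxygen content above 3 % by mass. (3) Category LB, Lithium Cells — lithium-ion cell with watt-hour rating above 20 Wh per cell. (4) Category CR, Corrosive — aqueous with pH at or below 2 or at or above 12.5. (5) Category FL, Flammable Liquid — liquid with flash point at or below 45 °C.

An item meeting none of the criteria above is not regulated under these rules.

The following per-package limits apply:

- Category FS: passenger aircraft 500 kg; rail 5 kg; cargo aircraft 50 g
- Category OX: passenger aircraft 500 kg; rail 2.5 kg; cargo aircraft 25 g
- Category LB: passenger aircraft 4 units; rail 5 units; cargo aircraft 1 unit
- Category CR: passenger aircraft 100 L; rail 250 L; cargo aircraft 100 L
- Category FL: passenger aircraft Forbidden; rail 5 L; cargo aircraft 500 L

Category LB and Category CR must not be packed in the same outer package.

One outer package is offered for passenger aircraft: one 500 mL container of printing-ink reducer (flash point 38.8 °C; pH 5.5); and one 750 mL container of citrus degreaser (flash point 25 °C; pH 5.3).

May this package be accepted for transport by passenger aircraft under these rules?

Printing-ink reducer: flash point 38.8 °C ≤ 45 °C → Category FL (Flammable Liquid).
Flash point 25 °C meets the Category FL criterion (Flammable Liquid), so the citrus degreaser is Category FL.
Category FL net quantity: 500 mL + 750 mL = 1.25 L.
Category FL is Forbidden by passenger aircraft.

No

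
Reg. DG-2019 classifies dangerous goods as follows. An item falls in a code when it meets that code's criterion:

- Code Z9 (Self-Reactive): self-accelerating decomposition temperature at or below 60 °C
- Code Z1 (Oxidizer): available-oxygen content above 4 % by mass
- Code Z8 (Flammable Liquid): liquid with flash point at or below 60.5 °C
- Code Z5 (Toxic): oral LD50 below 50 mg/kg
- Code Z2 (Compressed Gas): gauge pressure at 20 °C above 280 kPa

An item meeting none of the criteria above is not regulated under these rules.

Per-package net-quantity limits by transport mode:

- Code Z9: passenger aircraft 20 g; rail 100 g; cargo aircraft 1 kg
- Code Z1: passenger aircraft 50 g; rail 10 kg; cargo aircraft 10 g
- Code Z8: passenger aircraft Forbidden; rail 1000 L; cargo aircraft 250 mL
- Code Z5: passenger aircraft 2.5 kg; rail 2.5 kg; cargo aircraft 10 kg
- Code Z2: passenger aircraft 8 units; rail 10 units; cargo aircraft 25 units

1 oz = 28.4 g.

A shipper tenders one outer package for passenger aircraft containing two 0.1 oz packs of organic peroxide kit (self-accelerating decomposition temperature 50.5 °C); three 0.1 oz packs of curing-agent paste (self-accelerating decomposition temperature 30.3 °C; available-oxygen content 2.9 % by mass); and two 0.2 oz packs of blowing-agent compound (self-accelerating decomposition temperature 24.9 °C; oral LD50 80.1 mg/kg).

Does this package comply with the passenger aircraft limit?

The organic peroxide kit has self-accelerating decomposition temperature 50.5 °C, which is ≤ 60 °C, so it is Code Z9 (Self-Reactive).
The curing-agent paste has self-accelerating decomposition temperature 30.3 °C, which is ≤ 60 °C, so it is Code Z9 (Self-Reactive).
The blowing-agent compound has self-accelerating decomposition temperature 24.9 °C, which is ≤ 60 °C, so it is Code Z9 (Self-Reactive).
Total Code Z9: (two 0.1 oz packs = 5.68 g) + (three 0.1 oz packs = 8.52 g) + (two 0.2 oz packs = 11.36 g) = 25.56 g.
25.56 g > 20 g (passenger aircraft limit, Code Z9) — over the limit.

No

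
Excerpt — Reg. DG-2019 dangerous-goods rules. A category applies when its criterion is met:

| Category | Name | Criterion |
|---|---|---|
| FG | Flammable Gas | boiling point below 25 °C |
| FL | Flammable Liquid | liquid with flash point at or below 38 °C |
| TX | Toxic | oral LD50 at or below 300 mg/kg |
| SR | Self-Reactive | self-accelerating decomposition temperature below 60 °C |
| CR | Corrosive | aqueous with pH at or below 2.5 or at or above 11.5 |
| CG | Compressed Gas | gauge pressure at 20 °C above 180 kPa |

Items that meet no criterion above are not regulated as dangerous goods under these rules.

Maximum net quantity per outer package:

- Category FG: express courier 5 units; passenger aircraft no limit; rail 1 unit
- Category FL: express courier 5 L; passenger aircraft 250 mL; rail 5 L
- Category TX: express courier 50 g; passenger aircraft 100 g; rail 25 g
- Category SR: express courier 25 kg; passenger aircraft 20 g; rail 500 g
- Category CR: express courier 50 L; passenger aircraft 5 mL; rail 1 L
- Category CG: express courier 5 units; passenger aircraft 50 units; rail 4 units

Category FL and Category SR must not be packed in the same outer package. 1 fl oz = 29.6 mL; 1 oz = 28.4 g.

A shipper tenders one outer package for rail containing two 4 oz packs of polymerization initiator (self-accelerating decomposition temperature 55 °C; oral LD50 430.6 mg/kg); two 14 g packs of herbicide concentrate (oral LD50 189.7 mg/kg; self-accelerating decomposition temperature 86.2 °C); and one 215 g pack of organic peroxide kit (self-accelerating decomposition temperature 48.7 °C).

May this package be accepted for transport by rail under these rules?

The polymerization initiator has self-accelerating decomposition temperature 55 °C, which is < 60 °C, so it is Category SR (Self-Reactive).
The herbicide concentrate has oral LD50 189.7 mg/kg, which is ≤ 300 mg/kg, so it is Category TX (Toxic).
Self-accelerating decomposition temperature 48.7 °C meets the Category SR criterion (Self-Reactive), so the organic peroxide kit is Category SR.
Total Category SR: (two 4 oz packs = 227.2 g) + 215 g = 442.2 g.
442.2 g is within the rail limit of 500 g for Category SR.
Category TX quantity: two 14 g packs = 28 g.
That exceeds the Category TX rail limit of 25 g.
The segregation rule (Category FL with Category SR) does not apply to Category SR with Category TX.

No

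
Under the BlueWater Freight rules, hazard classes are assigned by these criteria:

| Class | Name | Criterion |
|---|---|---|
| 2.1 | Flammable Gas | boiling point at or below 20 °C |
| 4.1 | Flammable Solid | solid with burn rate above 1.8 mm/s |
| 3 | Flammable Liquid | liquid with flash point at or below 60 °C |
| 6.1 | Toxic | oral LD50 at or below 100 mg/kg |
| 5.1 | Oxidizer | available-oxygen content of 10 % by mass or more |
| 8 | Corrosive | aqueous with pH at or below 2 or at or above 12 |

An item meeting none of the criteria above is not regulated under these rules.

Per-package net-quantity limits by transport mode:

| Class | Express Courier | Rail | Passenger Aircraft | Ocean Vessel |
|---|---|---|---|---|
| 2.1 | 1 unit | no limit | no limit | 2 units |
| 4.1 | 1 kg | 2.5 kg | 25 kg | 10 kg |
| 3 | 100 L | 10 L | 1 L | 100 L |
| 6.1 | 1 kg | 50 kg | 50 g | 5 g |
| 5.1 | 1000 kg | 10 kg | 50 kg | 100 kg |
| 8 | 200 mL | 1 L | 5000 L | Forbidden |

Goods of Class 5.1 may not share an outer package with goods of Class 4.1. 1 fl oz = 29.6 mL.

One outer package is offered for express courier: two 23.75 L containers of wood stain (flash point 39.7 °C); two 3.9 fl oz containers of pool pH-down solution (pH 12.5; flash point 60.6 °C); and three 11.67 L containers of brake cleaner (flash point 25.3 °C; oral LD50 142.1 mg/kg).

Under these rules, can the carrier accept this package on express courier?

No

The wood stain has flash point 39.7 °C, which is ≤ 60 °C, so it is Class 3 (Flammable Liquid).
The pool pH-down solution has pH 12.5, which is ≥ 12, so it is Class 8 (Corrosive).
Brake cleaner: flash point 25.3 °C ≤ 60 °C → Class 3 (Flammable Liquid).
Class 8 quantity: two 3.9 fl oz containers = 230.88 mL.
230.88 mL exceeds the express courier limit of 200 mL for Class 8.
Class 3 net quantity: (two 23.75 L containers = 47.5 L) + (three 11.67 L containers = 35.01 L) = 82.51 L.
That is within the Class 3 express courier limit of 100 L.
The segregation rule (Class 5.1 with Class 4.1) does not apply to Class 8 with Class 3.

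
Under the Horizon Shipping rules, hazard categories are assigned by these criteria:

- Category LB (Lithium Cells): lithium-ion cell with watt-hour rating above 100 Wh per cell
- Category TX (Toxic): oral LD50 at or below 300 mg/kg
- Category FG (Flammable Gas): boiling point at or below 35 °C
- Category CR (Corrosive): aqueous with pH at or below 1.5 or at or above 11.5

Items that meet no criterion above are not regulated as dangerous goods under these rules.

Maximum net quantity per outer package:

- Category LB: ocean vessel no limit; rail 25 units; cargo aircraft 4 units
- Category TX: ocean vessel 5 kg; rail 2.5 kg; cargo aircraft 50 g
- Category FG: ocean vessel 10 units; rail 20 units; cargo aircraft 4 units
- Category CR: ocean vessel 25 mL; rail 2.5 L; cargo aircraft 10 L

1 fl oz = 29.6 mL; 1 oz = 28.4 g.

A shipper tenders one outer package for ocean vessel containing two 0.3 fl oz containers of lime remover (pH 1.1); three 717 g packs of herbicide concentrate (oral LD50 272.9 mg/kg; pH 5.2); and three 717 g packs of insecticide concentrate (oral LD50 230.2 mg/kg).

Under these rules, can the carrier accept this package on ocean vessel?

Yes

Lime remover: pH 1.1 ≤ 1.5 → Category CR (Corrosive).
Herbicide concentrate: oral LD50 272.9 mg/kg ≤ 300 mg/kg → Category TX (Toxic).
Oral LD50 230.2 mg/kg meets the Category TX criterion (Toxic), so the insecticide concentrate is Category TX.
Category TX net quantity: (three 717 g packs = 2.151 kg) + (three 717 g packs = 2.151 kg) = 4.302 kg.
That is within the Category TX ocean vessel limit of 5 kg.
Category CR quantity: two 0.3 fl oz containers = 17.76 mL.
That is within the Category CR ocean vessel limit of 25 mL.
Every hazard category is within its ocean vessel limit and no segregation rule is violated.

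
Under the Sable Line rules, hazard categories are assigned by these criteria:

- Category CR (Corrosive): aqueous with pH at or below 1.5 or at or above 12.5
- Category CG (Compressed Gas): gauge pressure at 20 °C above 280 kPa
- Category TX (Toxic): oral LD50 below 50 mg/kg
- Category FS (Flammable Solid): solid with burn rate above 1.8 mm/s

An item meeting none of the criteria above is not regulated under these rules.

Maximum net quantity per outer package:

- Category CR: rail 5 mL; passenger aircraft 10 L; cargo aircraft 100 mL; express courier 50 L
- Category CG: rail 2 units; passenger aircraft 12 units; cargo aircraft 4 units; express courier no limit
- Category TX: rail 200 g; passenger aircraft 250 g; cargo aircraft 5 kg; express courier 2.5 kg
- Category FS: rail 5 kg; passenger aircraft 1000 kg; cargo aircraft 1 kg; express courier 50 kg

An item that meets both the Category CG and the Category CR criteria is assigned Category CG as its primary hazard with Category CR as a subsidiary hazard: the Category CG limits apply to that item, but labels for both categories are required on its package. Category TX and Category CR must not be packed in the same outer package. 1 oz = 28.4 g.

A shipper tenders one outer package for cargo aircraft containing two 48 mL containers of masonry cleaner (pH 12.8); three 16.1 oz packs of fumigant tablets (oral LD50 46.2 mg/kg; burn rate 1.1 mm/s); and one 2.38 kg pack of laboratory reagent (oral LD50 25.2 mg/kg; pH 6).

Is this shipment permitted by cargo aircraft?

Masonry cleaner: pH 12.8 ≥ 12.5 → Category CR (Corrosive).
Oral LD50 46.2 mg/kg meets the Category TX criterion (Toxic), so the fumigant tablets are Category TX.
With oral LD50 25.2 mg/kg (< 50 mg/kg), the laboratory reagent falls in Category TX.
Total Category TX: (three 16.1 oz packs = 1371.72 g) + 2.38 kg = 3751.72 g.
That is within the Category TX cargo aircraft limit of 5 kg.
Category CR quantity: two 48 mL containers = 96 mL.
96 mL is within the cargo aircraft limit of 100 mL for Category CR.
Category TX and Category CR may not share an outer package.

No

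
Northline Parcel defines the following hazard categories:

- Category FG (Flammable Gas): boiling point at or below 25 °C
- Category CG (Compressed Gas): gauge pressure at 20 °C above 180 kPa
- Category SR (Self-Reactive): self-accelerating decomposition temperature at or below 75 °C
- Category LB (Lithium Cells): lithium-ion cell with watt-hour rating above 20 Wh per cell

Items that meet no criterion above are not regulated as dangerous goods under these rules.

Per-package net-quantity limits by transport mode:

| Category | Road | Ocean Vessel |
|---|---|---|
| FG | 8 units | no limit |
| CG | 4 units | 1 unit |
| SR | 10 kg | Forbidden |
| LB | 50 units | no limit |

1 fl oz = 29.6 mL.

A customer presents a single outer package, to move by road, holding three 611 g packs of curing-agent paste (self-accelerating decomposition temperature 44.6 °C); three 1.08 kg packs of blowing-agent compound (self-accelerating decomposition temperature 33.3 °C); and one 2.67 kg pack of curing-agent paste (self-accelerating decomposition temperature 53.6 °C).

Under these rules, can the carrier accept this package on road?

Yes

Curing-agent paste: self-accelerating decomposition temperature 44.6 °C ≤ 75 °C → Category SR (Self-Reactive).
Self-accelerating decomposition temperature 33.3 °C meets the Category SR criterion (Self-Reactive), so the blowing-agent compound is Category SR.
The curing-agent paste has self-accelerating decomposition temperature 53.6 °C, which is ≤ 75 °C, so it is Category SR (Self-Reactive).
Total Category SR: (three 611 g packs = 1.833 kg) + (three 1.08 kg packs = 3.24 kg) + 2.67 kg = 7.743 kg.
That is within the Category SR road limit of 10 kg.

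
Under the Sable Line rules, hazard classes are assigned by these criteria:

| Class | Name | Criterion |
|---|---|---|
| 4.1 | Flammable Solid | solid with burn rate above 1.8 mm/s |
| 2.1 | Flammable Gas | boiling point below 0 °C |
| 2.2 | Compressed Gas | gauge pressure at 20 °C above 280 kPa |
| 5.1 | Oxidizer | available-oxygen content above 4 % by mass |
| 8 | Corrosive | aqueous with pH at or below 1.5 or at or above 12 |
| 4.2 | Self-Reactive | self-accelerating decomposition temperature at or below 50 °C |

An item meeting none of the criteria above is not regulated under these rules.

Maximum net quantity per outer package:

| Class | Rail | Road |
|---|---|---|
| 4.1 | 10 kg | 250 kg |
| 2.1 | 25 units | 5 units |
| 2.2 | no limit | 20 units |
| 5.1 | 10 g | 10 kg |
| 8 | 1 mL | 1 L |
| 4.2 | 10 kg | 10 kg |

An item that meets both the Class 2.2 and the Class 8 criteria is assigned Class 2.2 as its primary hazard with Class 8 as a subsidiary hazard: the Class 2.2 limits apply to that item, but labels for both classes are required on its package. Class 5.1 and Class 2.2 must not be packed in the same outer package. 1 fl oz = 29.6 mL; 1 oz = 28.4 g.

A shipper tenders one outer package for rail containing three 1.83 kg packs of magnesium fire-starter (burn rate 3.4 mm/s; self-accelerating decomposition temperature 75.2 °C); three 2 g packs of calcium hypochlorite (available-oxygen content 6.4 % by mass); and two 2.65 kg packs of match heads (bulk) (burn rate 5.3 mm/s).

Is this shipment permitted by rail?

With burn rate 3.4 mm/s (> 1.8 mm/s), the magnesium fire-starter falls in Class 4.1.
With available-oxygen content 6.4 % by mass (> 4 % by mass), the calcium hypochlorite falls in Class 5.1.
The match heads (bulk) have burn rate 5.3 mm/s, which is > 1.8 mm/s, so they are Class 4.1 (Flammable Solid).
Class 4.1 net quantity: (three 1.83 kg packs = 5.49 kg) + (two 2.65 kg packs = 5.3 kg) = 10.79 kg.
10.79 kg > 10 kg (rail limit, Class 4.1) — over the limit.
Class 5.1 quantity: three 2 g packs = 6 g.
6 g is within the rail limit of 10 g for Class 5.1.
The segregation rule (Class 5.1 with Class 2.2) does not apply to Class 4.1 with Class 5.1.

No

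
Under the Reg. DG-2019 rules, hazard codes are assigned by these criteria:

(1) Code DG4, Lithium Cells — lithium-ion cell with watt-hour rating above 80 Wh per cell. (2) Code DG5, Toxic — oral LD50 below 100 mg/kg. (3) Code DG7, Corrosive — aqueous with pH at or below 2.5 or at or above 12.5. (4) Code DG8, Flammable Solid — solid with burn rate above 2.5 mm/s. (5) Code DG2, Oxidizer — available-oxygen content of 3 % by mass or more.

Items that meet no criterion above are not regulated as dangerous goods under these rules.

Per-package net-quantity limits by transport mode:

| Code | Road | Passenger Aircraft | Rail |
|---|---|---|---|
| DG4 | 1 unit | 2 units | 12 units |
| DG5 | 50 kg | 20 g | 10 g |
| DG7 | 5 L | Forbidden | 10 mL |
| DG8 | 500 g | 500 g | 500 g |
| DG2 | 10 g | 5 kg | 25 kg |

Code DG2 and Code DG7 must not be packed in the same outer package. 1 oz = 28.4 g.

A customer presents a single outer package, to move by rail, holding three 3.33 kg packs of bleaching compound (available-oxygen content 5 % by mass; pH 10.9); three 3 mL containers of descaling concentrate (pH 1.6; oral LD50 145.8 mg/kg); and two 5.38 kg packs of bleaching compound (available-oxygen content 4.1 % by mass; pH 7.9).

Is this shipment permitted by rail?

Available-oxygen content 5 % by mass meets the Code DG2 criterion (Oxidizer), so the bleaching compound is Code DG2.
The descaling concentrate has pH 1.6, which is ≤ 2.5, so it is Code DG7 (Corrosive).
Available-oxygen content 4.1 % by mass meets the Code DG2 criterion (Oxidizer), so the bleaching compound is Code DG2.
Total Code DG2: (three 3.33 kg packs = 9.99 kg) + (two 5.38 kg packs = 10.76 kg) = 20.75 kg.
20.75 kg is within the rail limit of 25 kg for Code DG2.
Code DG7 quantity: three 3 mL containers = 9 mL.
9 mL is within the rail limit of 10 mL for Code DG7.
Code DG2 and Code DG7 may not share an outer package.

No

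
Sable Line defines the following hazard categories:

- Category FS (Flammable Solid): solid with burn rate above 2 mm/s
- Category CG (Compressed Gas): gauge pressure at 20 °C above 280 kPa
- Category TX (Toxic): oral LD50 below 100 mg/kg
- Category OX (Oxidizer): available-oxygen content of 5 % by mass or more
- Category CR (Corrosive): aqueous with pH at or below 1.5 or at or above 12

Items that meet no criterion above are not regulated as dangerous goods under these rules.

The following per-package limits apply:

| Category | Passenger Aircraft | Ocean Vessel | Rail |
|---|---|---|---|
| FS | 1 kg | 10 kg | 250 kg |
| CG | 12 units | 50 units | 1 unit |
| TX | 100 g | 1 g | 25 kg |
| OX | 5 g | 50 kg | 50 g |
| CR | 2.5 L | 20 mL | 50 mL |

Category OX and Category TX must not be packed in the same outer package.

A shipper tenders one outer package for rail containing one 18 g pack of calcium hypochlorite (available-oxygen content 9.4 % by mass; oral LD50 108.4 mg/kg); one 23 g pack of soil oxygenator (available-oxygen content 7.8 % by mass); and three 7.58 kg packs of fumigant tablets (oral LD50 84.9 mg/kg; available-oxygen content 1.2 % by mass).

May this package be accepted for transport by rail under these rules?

No

The calcium hypochlorite has available-oxygen content 9.4 % by mass, which is ≥ 5 % by mass, so it is Category OX (Oxidizer).
Available-oxygen content 7.8 % by mass meets the Category OX criterion (Oxidizer), so the soil oxygenator is Category OX.
The fumigant tablets have oral LD50 84.9 mg/kg, which is < 100 mg/kg, so they are Category TX (Toxic).
Total Category OX: 18 g + 23 g = 41 g.
That is within the Category OX rail limit of 50 g.
Category TX quantity: three 7.58 kg packs = 22.74 kg.
22.74 kg is within the rail limit of 25 kg for Category TX.
Category OX and Category TX may not share an outer package.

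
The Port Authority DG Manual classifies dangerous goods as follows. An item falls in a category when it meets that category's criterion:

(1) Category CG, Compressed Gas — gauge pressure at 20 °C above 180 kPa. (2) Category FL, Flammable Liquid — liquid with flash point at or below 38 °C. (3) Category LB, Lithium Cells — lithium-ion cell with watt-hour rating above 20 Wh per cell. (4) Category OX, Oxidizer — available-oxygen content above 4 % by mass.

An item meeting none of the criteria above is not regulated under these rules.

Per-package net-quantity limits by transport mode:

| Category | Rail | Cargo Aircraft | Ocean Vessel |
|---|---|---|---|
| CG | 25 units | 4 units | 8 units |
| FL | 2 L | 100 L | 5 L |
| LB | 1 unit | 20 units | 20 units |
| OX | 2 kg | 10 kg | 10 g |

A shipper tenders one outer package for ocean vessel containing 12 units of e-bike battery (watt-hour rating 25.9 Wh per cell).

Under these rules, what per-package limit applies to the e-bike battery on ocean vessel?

20 units

The e-bike battery has watt-hour rating 25.9 Wh per cell, which is > 20 Wh per cell, so it is Category LB (Lithium Cells).
The ocean vessel limit for Category LB is 20 units.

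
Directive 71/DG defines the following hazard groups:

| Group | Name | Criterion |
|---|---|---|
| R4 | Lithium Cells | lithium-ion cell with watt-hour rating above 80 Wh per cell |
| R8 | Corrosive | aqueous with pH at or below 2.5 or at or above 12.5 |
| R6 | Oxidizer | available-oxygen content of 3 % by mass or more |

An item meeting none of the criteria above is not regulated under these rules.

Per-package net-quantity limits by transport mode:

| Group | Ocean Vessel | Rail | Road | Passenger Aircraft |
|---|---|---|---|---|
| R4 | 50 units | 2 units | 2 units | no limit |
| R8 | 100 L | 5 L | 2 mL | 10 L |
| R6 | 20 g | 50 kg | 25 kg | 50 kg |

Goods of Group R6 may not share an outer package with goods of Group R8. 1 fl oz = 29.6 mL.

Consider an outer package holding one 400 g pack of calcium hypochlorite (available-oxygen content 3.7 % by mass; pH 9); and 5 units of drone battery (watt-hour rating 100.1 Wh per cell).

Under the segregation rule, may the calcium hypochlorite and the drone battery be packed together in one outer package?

Available-oxygen content 3.7 % by mass meets the Group R6 criterion (Oxidizer), so the calcium hypochlorite is Group R6.
Drone battery: watt-hour rating 100.1 Wh per cell > 80 Wh per cell → Group R4 (Lithium Cells).
No segregation rule bars Group R6 with Group R4.

Yes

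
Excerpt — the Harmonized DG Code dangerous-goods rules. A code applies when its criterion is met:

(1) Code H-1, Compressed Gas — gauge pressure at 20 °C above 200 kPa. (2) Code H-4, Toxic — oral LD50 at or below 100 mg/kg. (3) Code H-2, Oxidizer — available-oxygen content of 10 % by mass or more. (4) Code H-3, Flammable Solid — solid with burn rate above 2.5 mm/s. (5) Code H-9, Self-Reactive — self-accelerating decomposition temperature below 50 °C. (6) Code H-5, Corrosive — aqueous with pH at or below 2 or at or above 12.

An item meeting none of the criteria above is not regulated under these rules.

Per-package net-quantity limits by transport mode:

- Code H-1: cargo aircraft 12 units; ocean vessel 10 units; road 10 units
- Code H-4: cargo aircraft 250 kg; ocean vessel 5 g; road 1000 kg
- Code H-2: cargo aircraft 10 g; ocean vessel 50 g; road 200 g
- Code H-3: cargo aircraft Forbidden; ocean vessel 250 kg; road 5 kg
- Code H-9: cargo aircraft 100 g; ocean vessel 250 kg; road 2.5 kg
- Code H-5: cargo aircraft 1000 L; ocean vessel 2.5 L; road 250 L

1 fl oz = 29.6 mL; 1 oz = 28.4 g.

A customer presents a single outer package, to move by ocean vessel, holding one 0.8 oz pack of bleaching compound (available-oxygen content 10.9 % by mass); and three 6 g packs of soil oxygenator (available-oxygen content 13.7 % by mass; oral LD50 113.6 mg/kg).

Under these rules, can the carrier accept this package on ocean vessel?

Yes

Bleaching compound: available-oxygen content 10.9 % by mass ≥ 10 % by mass → Code H-2 (Oxidizer).
With available-oxygen content 13.7 % by mass (≥ 10 % by mass), the soil oxygenator falls in Code H-2.
Total Code H-2: (one 0.8 oz pack = 22.72 g) + (three 6 g packs = 18 g) = 40.72 g.
40.72 g is within the ocean vessel limit of 50 g for Code H-2.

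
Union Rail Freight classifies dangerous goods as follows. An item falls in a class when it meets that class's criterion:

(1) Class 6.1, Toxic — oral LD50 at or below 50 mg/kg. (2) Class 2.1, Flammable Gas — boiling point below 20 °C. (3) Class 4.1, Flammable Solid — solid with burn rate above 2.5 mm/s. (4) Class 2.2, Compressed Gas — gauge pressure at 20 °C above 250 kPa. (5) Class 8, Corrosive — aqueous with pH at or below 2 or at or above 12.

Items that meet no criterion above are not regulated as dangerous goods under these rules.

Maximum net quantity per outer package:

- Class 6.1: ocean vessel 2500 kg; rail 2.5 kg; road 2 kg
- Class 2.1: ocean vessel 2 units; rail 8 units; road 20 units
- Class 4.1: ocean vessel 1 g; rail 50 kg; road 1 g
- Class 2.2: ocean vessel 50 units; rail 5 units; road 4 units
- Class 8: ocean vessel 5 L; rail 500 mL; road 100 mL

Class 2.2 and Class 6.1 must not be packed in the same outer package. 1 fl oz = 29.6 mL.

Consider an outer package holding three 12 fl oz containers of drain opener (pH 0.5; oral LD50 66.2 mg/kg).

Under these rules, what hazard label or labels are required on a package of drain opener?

Class 8

The drain opener has pH 0.5, which is ≤ 2, so it is Class 8 (Corrosive).
Only the Class 8 label is required.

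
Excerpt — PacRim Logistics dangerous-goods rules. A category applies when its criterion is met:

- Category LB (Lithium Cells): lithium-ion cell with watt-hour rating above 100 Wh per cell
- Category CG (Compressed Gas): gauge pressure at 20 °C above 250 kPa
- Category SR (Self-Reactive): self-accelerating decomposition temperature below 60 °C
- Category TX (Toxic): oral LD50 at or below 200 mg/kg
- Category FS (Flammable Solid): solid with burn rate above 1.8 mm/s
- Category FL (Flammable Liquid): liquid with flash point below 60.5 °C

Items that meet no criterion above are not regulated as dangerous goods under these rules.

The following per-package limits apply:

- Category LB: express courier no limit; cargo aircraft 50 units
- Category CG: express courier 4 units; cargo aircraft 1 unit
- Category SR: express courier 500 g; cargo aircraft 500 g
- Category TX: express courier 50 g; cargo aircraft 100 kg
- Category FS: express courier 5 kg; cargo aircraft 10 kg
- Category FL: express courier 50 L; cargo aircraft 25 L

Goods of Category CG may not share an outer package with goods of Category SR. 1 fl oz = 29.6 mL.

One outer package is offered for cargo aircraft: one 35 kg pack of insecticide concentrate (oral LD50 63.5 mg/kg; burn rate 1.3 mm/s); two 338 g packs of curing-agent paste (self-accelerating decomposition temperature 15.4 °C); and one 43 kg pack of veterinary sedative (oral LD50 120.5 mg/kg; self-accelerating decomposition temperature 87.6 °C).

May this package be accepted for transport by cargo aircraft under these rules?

Oral LD50 63.5 mg/kg meets the Category TX criterion (Toxic), so the insecticide concentrate is Category TX.
Curing-agent paste: self-accelerating decomposition temperature 15.4 °C < 60 °C → Category SR (Self-Reactive).
The veterinary sedative has oral LD50 120.5 mg/kg, which is ≤ 200 mg/kg, so it is Category TX (Toxic).
Total Category TX: 35 kg + 43 kg = 78 kg.
78 kg is within the cargo aircraft limit of 100 kg for Category TX.
Category SR quantity: two 338 g packs = 676 g.
676 g exceeds the cargo aircraft limit of 500 g for Category SR.
The segregation rule (Category CG with Category SR) does not apply to Category TX with Category SR.

No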